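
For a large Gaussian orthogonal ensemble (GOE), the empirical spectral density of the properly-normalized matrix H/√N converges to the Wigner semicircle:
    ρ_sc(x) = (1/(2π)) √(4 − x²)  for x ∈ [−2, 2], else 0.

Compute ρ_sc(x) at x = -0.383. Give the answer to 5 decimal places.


ρ_sc(x) = (1/(2π)) √(4 − x²). With x = -0.383:
  4 − x² = 4 − (-0.383)² = 4 − 0.146689 = 3.853311.
  √(4 − x²) = 1.962985.
  1/(2π) = 0.159155.
  ρ_sc(-0.383) = 0.159155 · 1.962985 = 0.312419.

Rounded to 5 decimal places: ρ_sc(-0.383) ≈ 0.31242.


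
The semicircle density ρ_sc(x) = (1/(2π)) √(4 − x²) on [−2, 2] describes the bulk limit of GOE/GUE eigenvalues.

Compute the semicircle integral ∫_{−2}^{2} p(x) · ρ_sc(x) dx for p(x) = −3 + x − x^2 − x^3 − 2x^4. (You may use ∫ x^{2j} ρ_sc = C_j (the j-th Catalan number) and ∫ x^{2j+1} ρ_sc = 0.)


Write p(x) = Σ a_i x^i, split into monomials and integrate each against ρ_sc separately.
Using ∫ x^{2j} ρ_sc = C_j = (1/(j+1)) C(2j, j) (Catalan numbers) and ∫ x^{2j+1} ρ_sc = 0 (odd monomials vanish by symmetry):
  i = 0 (even): a_0 · C_{0} = -3 · 1 = -3
  i = 1 (odd): ∫ x^1 ρ_sc = 0 (vanishes)
  i = 2 (even): a_2 · C_{1} = -1 · 1 = -1
  i = 3 (odd): ∫ x^3 ρ_sc = 0 (vanishes)
  i = 4 (even): a_4 · C_{2} = -2 · 2 = -4

Summing the contributions: ∫_{−2}^{2} p(x) ρ_sc(x) dx = (-3) + (-1) + (-4) = -8.


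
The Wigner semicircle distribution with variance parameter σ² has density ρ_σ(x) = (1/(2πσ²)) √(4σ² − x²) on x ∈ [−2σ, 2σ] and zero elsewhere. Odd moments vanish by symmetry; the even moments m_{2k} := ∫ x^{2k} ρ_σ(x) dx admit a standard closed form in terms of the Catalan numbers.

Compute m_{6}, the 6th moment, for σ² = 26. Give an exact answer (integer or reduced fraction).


By the scaled semicircle moment identity, m_{2k} = σ^{2k} · C_k with k = 3.
C_3 = (1/(k+1)) · C(2k, k) = (1/4) · C(6, 3) = (1/4) · 20 = 5.
σ^{2k} = (σ²)^k = (26)^3 = 17576.

Therefore m_{6} = σ^{6} · C_3 = 17576 · 5 = 87880.


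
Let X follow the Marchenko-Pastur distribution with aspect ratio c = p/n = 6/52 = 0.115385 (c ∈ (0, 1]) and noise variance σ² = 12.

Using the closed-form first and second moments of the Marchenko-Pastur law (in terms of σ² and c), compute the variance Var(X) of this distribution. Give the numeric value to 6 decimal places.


Recall the MP moments m_1 = E[X] = σ² and m_2 = E[X²] = σ⁴ (1 + c).
m_1 = E[X] = σ² = 12, so m_1² = 144.
m_2 = E[X²] = σ⁴ (1 + c) = 144 · (1 + 0.115385) = 144 · 1.115385 = 160.615385.
(Note m_2 − m_1² simplifies to c · σ⁴ = 0.115385 · 144.)

Var(X) = m_2 − m_1² = 160.615385 − 144 = 16.615385.


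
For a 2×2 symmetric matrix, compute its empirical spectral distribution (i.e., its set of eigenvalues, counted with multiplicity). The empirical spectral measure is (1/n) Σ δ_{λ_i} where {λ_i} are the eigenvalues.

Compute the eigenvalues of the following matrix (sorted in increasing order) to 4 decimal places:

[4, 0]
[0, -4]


Since M is real symmetric, both eigenvalues are real; they are the roots of det(λI − M) = λ² − (tr M) λ + det M.
tr M = 4 + (-4) = 0.
det M = 4·(-4) − 0² = -16 − 0 = -16.
Characteristic polynomial: λ² − 16 = 0.
Discriminant Δ = (tr M)² − 4·det M = 0 − (-64) = 64; √Δ = 8.000000.
λ = (tr M ± √Δ)/2 = (0 ± 8.000000)/2, giving (tr M − √Δ)/2 = -4.0000 and (tr M + √Δ)/2 = 4.0000.

Eigenvalues sorted in increasing order: [-4.0000, 4.0000].


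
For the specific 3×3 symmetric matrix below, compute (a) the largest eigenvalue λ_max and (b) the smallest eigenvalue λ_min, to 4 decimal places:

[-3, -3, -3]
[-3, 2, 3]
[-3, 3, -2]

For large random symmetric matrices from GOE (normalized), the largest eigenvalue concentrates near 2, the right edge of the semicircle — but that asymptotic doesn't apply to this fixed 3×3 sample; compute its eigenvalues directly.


Since M is real symmetric, all three eigenvalues are real; they are the roots of det(λI − M) = λ³ − (tr M) λ² + s λ − det M, where s is the sum of the principal 2×2 minors.
tr M = -3 + 2 + (-2) = -3.
s = ((-3)·2 − (-3)²) + ((-3)·(-2) − (-3)²) + (2·(-2) − 3²) = -15 + (-3) + (-13) = -31.
det M (expand along row 1) = (-3)·(-13) − (-3)·15 + (-3)·(-3) = 93.
Characteristic polynomial: λ³ + 3λ² − 31λ − 93 = 0.
Substitute λ = y + (tr M)/3 = y − 1.000000 to remove the quadratic term: y³ + p·y + q = 0 with p = s − (tr M)²/3 = -34.000000 and q = −2(tr M)³/27 + (tr M)·s/3 − det M = -60.000000.
Three real roots ⇒ use the trigonometric (Viète) form: r = 2√(−p/3) = 6.733003, φ = arccos(3q/(p·r)) = arccos(0.786294) = 0.666009 rad.
y_k = r·cos(φ/3 − 2πk/3) for k = 0, 1, 2 gives y = 6.567764, -2.000000, -4.567764.
λ_k = y_k − 1.000000 gives λ = 5.5678, -3.0000, -5.5678 (check: the sum is -3.0000 = tr M).

Hence λ_max = 5.5678 and λ_min = -5.5678.


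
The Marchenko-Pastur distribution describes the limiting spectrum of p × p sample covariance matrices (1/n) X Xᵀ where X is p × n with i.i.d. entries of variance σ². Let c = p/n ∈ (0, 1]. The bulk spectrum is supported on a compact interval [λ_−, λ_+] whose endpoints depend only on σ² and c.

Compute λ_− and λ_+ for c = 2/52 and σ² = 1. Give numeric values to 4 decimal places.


c = 2/52 = 0.038462; √c = 0.196116.
λ_− = σ² (1 − √c)² = 1 · (1 − 0.196116)² = 1 · (0.803884)² = 0.646229.
λ_+ = σ² (1 + √c)² = 1 · (1 + 0.196116)² = 1 · (1.196116)² = 1.430694.

Rounded to 4 decimal places: λ_− ≈ 0.6462, λ_+ ≈ 1.4307.


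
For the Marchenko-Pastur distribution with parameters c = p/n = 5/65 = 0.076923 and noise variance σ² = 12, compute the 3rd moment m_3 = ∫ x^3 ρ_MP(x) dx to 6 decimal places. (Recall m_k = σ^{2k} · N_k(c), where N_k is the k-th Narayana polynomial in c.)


E[X³] = σ⁶ (1 + 3c + c²) (third MP moment). With σ² = 12 (so σ⁶ = 1728) and c = 5/65 = 0.076923: E[X³] = 1728 · (1 + 3·0.076923 + (0.076923)²) = 1728 · 1.236686.

So E[X^3] = 2136.994083.


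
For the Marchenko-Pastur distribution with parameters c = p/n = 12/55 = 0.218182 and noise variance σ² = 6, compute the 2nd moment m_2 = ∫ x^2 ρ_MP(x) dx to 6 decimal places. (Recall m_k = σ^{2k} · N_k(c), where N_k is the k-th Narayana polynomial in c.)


E[X²] = σ⁴ (1 + c) (second MP moment). With σ² = 6 (so σ⁴ = 36) and c = 12/55 = 0.218182: E[X²] = 36 · (1 + 0.218182) = 36 · 1.218182.

So E[X^2] = 43.854545.


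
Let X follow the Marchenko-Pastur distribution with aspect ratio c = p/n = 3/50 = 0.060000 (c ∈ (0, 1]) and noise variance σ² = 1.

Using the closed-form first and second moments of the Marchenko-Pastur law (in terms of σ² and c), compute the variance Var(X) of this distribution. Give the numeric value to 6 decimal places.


Recall the MP moments m_1 = E[X] = σ² and m_2 = E[X²] = σ⁴ (1 + c).
m_1 = E[X] = σ² = 1, so m_1² = 1.
m_2 = E[X²] = σ⁴ (1 + c) = 1 · (1 + 0.060000) = 1 · 1.060000 = 1.060000.
(Note m_2 − m_1² simplifies to c · σ⁴ = 0.060000 · 1.)

Var(X) = m_2 − m_1² = 1.060000 − 1 = 0.060000.


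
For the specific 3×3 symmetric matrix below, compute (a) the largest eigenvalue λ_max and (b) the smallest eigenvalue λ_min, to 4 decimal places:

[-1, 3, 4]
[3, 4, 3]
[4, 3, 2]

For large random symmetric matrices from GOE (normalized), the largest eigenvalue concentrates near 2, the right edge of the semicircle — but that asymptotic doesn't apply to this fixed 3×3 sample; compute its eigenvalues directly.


Since M is real symmetric, all three eigenvalues are real; they are the roots of det(λI − M) = λ³ − (tr M) λ² + s λ − det M, where s is the sum of the principal 2×2 minors.
tr M = -1 + 4 + 2 = 5.
s = ((-1)·4 − 3²) + ((-1)·2 − 4²) + (4·2 − 3²) = -13 + (-18) + (-1) = -32.
det M (expand along row 1) = (-1)·(-1) − 3·(-6) + 4·(-7) = -9.
Characteristic polynomial: λ³ − 5λ² − 32λ + 9 = 0.
Substitute λ = y + (tr M)/3 = y + 1.666667 to remove the quadratic term: y³ + p·y + q = 0 with p = s − (tr M)²/3 = -40.333333 and q = −2(tr M)³/27 + (tr M)·s/3 − det M = -53.592593.
Three real roots ⇒ use the trigonometric (Viète) form: r = 2√(−p/3) = 7.333333, φ = arccos(3q/(p·r)) = arccos(0.543576) = 0.996104 rad.
y_k = r·cos(φ/3 − 2πk/3) for k = 0, 1, 2 gives y = 6.932794, -1.396226, -5.536568.
λ_k = y_k + 1.666667 gives λ = 8.5995, 0.2704, -3.8699 (check: the sum is 5.0000 = tr M).

Hence λ_max = 8.5995 and λ_min = -3.8699.


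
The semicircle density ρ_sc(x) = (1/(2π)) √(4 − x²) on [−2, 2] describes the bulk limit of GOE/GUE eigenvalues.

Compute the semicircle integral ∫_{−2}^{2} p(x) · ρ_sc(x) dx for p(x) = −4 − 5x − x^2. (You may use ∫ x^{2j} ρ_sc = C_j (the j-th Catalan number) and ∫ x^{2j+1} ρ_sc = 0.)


Write p(x) = Σ a_i x^i, split into monomials and integrate each against ρ_sc separately.
Using ∫ x^{2j} ρ_sc = C_j = (1/(j+1)) C(2j, j) (Catalan numbers) and ∫ x^{2j+1} ρ_sc = 0 (odd monomials vanish by symmetry):
  i = 0 (even): a_0 · C_{0} = -4 · 1 = -4
  i = 1 (odd): ∫ x^1 ρ_sc = 0 (vanishes)
  i = 2 (even): a_2 · C_{1} = -1 · 1 = -1

Summing the contributions: ∫_{−2}^{2} p(x) ρ_sc(x) dx = (-4) + (-1) = -5.


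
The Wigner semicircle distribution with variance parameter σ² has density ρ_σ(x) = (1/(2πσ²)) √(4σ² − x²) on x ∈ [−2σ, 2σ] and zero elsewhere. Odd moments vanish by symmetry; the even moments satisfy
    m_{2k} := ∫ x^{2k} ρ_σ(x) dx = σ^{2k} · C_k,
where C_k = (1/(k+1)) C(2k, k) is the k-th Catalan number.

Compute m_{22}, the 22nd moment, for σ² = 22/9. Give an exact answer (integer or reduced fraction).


By the scaled semicircle moment identity, m_{2k} = σ^{2k} · C_k with k = 11.
C_11 = (1/(k+1)) · C(2k, k) = (1/12) · C(22, 11) = (1/12) · 705432 = 58786.
σ^{2k} = (σ²)^k = (22/9)^11 = 584318301411328/31381059609.

Therefore m_{22} = σ^{22} · C_11 = (584318301411328/31381059609) · 58786 = 34349735666766327808/31381059609.


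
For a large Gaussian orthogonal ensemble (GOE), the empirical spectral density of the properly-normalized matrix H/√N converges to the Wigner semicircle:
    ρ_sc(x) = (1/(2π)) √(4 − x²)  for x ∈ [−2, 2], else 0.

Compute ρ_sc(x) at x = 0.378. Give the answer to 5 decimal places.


ρ_sc(x) = (1/(2π)) √(4 − x²). With x = 0.378:
  4 − x² = 4 − (0.378)² = 4 − 0.142884 = 3.857116.
  √(4 − x²) = 1.963954.
  1/(2π) = 0.159155.
  ρ_sc(0.378) = 0.159155 · 1.963954 = 0.312573.

Rounded to 5 decimal places: ρ_sc(0.378) ≈ 0.31257.


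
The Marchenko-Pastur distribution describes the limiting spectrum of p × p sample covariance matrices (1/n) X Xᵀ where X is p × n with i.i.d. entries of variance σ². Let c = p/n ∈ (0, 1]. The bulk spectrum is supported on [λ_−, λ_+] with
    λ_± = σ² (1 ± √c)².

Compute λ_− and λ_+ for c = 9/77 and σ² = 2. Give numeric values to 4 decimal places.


c = 9/77 = 0.116883; √c = 0.341882.
λ_− = σ² (1 − √c)² = 2 · (1 − 0.341882)² = 2 · (0.658118)² = 0.866239.
λ_+ = σ² (1 + √c)² = 2 · (1 + 0.341882)² = 2 · (1.341882)² = 3.601293.

Rounded to 4 decimal places: λ_− ≈ 0.8662, λ_+ ≈ 3.6013.


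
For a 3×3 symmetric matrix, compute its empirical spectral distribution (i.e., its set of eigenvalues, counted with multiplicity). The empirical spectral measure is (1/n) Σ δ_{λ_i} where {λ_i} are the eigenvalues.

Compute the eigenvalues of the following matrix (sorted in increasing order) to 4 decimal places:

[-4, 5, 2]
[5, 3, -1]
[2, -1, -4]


Since M is real symmetric, all three eigenvalues are real; they are the roots of det(λI − M) = λ³ − (tr M) λ² + s λ − det M, where s is the sum of the principal 2×2 minors.
tr M = -4 + 3 + (-4) = -5.
s = ((-4)·3 − 5²) + ((-4)·(-4) − 2²) + (3·(-4) − (-1)²) = -37 + 12 + (-13) = -38.
det M (expand along row 1) = (-4)·(-13) − 5·(-18) + 2·(-11) = 120.
Characteristic polynomial: λ³ + 5λ² − 38λ − 120 = 0.
Substitute λ = y + (tr M)/3 = y − 1.666667 to remove the quadratic term: y³ + p·y + q = 0 with p = s − (tr M)²/3 = -46.333333 and q = −2(tr M)³/27 + (tr M)·s/3 − det M = -47.407407.
Three real roots ⇒ use the trigonometric (Viète) form: r = 2√(−p/3) = 7.859884, φ = arccos(3q/(p·r)) = arccos(0.390533) = 1.169586 rad.
y_k = r·cos(φ/3 − 2πk/3) for k = 0, 1, 2 gives y = 7.270091, -1.048025, -6.222065.
λ_k = y_k − 1.666667 gives λ = 5.6034, -2.7147, -7.8887 (check: the sum is -5.0000 = tr M).

Eigenvalues sorted in increasing order: [-7.8887, -2.7147, 5.6034].


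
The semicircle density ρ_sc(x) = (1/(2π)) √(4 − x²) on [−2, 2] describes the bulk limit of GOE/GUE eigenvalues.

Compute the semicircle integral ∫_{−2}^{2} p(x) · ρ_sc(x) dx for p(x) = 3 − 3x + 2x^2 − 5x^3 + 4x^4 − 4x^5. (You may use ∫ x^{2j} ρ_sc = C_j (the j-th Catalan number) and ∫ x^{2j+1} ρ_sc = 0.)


Write p(x) = Σ a_i x^i, split into monomials and integrate each against ρ_sc separately.
Using ∫ x^{2j} ρ_sc = C_j = (1/(j+1)) C(2j, j) (Catalan numbers) and ∫ x^{2j+1} ρ_sc = 0 (odd monomials vanish by symmetry):
  i = 0 (even): a_0 · C_{0} = 3 · 1 = 3
  i = 1 (odd): ∫ x^1 ρ_sc = 0 (vanishes)
  i = 2 (even): a_2 · C_{1} = 2 · 1 = 2
  i = 3 (odd): ∫ x^3 ρ_sc = 0 (vanishes)
  i = 4 (even): a_4 · C_{2} = 4 · 2 = 8
  i = 5 (odd): ∫ x^5 ρ_sc = 0 (vanishes)

Summing the contributions: ∫_{−2}^{2} p(x) ρ_sc(x) dx = 3 + 2 + 8 = 13.


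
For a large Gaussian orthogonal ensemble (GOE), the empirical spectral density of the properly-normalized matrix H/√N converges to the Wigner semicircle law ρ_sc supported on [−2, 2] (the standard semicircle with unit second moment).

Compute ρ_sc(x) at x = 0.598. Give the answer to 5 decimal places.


ρ_sc(x) = (1/(2π)) √(4 − x²). With x = 0.598:
  4 − x² = 4 − (0.598)² = 4 − 0.357604 = 3.642396.
  √(4 − x²) = 1.908506.
  1/(2π) = 0.159155.
  ρ_sc(0.598) = 0.159155 · 1.908506 = 0.303748.

Rounded to 5 decimal places: ρ_sc(0.598) ≈ 0.30375.


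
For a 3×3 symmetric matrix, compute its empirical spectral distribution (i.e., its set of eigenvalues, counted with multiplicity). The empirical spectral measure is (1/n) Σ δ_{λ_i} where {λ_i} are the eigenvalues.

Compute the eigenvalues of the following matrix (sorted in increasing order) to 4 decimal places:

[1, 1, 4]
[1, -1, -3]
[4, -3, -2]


Since M is real symmetric, all three eigenvalues are real; they are the roots of det(λI − M) = λ³ − (tr M) λ² + s λ − det M, where s is the sum of the principal 2×2 minors.
tr M = 1 + (-1) + (-2) = -2.
s = (1·(-1) − 1²) + (1·(-2) − 4²) + ((-1)·(-2) − (-3)²) = -2 + (-18) + (-7) = -27.
det M (expand along row 1) = 1·(-7) − 1·10 + 4·1 = -13.
Characteristic polynomial: λ³ + 2λ² − 27λ + 13 = 0.
Substitute λ = y + (tr M)/3 = y − 0.666667 to remove the quadratic term: y³ + p·y + q = 0 with p = s − (tr M)²/3 = -28.333333 and q = −2(tr M)³/27 + (tr M)·s/3 − det M = 31.592593.
Three real roots ⇒ use the trigonometric (Viète) form: r = 2√(−p/3) = 6.146363, φ = arccos(3q/(p·r)) = arccos(-0.544240) = 2.146280 rad.
y_k = r·cos(φ/3 − 2πk/3) for k = 0, 1, 2 gives y = 4.639358, 1.171825, -5.811183.
λ_k = y_k − 0.666667 gives λ = 3.9727, 0.5052, -6.4778 (check: the sum is -2.0000 = tr M).

Eigenvalues sorted in increasing order: [-6.4778, 0.5052, 3.9727].


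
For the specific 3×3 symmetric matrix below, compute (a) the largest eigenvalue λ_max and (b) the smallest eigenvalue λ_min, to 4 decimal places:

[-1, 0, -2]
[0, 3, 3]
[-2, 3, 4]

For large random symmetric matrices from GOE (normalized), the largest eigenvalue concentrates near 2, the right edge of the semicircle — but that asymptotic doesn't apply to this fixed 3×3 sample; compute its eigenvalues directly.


Since M is real symmetric, all three eigenvalues are real; they are the roots of det(λI − M) = λ³ − (tr M) λ² + s λ − det M, where s is the sum of the principal 2×2 minors.
tr M = -1 + 3 + 4 = 6.
s = ((-1)·3 − 0²) + ((-1)·4 − (-2)²) + (3·4 − 3²) = -3 + (-8) + 3 = -8.
det M (expand along row 1) = (-1)·3 − 0·6 + (-2)·6 = -15.
Characteristic polynomial: λ³ − 6λ² − 8λ + 15 = 0.
Substitute λ = y + (tr M)/3 = y + 2.000000 to remove the quadratic term: y³ + p·y + q = 0 with p = s − (tr M)²/3 = -20.000000 and q = −2(tr M)³/27 + (tr M)·s/3 − det M = -17.000000.
Three real roots ⇒ use the trigonometric (Viète) form: r = 2√(−p/3) = 5.163978, φ = arccos(3q/(p·r)) = arccos(0.493805) = 1.054336 rad.
y_k = r·cos(φ/3 − 2πk/3) for k = 0, 1, 2 gives y = 4.848336, -0.884612, -3.963723.
λ_k = y_k + 2.000000 gives λ = 6.8483, 1.1154, -1.9637 (check: the sum is 6.0000 = tr M).

Hence λ_max = 6.8483 and λ_min = -1.9637.


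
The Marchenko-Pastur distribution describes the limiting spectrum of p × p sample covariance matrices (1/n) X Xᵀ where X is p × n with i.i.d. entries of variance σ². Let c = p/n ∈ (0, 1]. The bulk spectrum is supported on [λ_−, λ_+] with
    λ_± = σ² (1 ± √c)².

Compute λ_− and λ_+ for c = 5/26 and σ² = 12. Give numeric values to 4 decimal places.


c = 5/26 = 0.192308; √c = 0.438529.
λ_− = σ² (1 − √c)² = 12 · (1 − 0.438529)² = 12 · (0.561471)² = 3.782996.
λ_+ = σ² (1 + √c)² = 12 · (1 + 0.438529)² = 12 · (1.438529)² = 24.832389.

Rounded to 4 decimal places: λ_− ≈ 3.7830, λ_+ ≈ 24.8324.


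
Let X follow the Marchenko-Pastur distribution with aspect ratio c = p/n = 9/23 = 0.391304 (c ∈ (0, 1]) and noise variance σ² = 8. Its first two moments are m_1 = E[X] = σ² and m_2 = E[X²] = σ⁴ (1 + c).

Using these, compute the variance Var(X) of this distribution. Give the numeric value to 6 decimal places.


m_1 = E[X] = σ² = 8, so m_1² = 64.
m_2 = E[X²] = σ⁴ (1 + c) = 64 · (1 + 0.391304) = 64 · 1.391304 = 89.043478.
(Note m_2 − m_1² simplifies to c · σ⁴ = 0.391304 · 64.)

Var(X) = m_2 − m_1² = 89.043478 − 64 = 25.043478.


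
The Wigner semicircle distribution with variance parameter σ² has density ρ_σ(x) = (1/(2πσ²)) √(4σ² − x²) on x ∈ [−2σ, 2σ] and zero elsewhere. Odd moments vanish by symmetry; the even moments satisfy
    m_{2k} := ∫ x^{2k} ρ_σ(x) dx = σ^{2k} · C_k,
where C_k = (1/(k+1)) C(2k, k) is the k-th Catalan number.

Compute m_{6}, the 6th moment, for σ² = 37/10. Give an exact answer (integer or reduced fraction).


By the scaled semicircle moment identity, m_{2k} = σ^{2k} · C_k with k = 3.
C_3 = (1/(k+1)) · C(2k, k) = (1/4) · C(6, 3) = (1/4) · 20 = 5.
σ^{2k} = (σ²)^k = (37/10)^3 = 50653/1000.

Therefore m_{6} = σ^{6} · C_3 = (50653/1000) · 5 = 50653/200.


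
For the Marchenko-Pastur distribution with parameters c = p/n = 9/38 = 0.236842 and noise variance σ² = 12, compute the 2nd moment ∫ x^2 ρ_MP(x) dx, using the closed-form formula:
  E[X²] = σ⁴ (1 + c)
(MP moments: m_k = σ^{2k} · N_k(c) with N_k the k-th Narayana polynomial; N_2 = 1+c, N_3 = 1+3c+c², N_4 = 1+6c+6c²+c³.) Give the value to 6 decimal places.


E[X²] = σ⁴ (1 + c) (second MP moment). With σ² = 12 (so σ⁴ = 144) and c = 9/38 = 0.236842: E[X²] = 144 · (1 + 0.236842) = 144 · 1.236842.

So E[X^2] = 178.105263.


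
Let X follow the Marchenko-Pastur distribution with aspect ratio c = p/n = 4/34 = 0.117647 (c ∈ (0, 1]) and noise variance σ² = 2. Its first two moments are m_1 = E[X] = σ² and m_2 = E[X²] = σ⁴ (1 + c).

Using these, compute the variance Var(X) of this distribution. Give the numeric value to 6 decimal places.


m_1 = E[X] = σ² = 2, so m_1² = 4.
m_2 = E[X²] = σ⁴ (1 + c) = 4 · (1 + 0.117647) = 4 · 1.117647 = 4.470588.
(Note m_2 − m_1² simplifies to c · σ⁴ = 0.117647 · 4.)

Var(X) = m_2 − m_1² = 4.470588 − 4 = 0.470588.


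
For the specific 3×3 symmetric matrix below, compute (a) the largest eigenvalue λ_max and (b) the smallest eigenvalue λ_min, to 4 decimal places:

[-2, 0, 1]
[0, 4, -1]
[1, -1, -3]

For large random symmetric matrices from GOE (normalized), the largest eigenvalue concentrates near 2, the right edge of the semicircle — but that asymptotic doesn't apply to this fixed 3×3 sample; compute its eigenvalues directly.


Since M is real symmetric, all three eigenvalues are real; they are the roots of det(λI − M) = λ³ − (tr M) λ² + s λ − det M, where s is the sum of the principal 2×2 minors.
tr M = -2 + 4 + (-3) = -1.
s = ((-2)·4 − 0²) + ((-2)·(-3) − 1²) + (4·(-3) − (-1)²) = -8 + 5 + (-13) = -16.
det M (expand along row 1) = (-2)·(-13) − 0·1 + 1·(-4) = 22.
Characteristic polynomial: λ³ + λ² − 16λ − 22 = 0.
Substitute λ = y + (tr M)/3 = y − 0.333333 to remove the quadratic term: y³ + p·y + q = 0 with p = s − (tr M)²/3 = -16.333333 and q = −2(tr M)³/27 + (tr M)·s/3 − det M = -16.592593.
Three real roots ⇒ use the trigonometric (Viète) form: r = 2√(−p/3) = 4.666667, φ = arccos(3q/(p·r)) = arccos(0.653061) = 0.859177 rad.
y_k = r·cos(φ/3 − 2πk/3) for k = 0, 1, 2 gives y = 4.476590, -1.096612, -3.379978.
λ_k = y_k − 0.333333 gives λ = 4.1433, -1.4299, -3.7133 (check: the sum is -1.0000 = tr M).

Hence λ_max = 4.1433 and λ_min = -3.7133.


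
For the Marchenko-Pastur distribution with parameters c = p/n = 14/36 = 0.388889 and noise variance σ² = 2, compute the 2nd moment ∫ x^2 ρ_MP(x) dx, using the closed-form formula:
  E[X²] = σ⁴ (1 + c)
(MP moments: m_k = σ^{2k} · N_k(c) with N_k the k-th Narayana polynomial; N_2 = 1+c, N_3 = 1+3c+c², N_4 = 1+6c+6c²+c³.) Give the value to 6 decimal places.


E[X²] = σ⁴ (1 + c) (second MP moment). With σ² = 2 (so σ⁴ = 4) and c = 14/36 = 0.388889: E[X²] = 4 · (1 + 0.388889) = 4 · 1.388889.

So E[X^2] = 5.555556.


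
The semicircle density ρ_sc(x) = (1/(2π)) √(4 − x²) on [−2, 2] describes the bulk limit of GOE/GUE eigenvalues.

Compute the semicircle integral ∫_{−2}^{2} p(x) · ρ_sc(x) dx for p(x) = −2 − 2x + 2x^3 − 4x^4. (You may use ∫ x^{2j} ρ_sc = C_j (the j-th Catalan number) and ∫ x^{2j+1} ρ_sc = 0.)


Write p(x) = Σ a_i x^i, split into monomials and integrate each against ρ_sc separately.
Using ∫ x^{2j} ρ_sc = C_j = (1/(j+1)) C(2j, j) (Catalan numbers) and ∫ x^{2j+1} ρ_sc = 0 (odd monomials vanish by symmetry):
  i = 0 (even): a_0 · C_{0} = -2 · 1 = -2
  i = 1 (odd): ∫ x^1 ρ_sc = 0 (vanishes)
  i = 3 (odd): ∫ x^3 ρ_sc = 0 (vanishes)
  i = 4 (even): a_4 · C_{2} = -4 · 2 = -8

Summing the contributions: ∫_{−2}^{2} p(x) ρ_sc(x) dx = (-2) + (-8) = -10.


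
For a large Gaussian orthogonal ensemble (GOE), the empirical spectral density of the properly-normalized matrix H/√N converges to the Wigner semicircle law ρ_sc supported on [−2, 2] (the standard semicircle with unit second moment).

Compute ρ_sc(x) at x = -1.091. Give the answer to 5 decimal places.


ρ_sc(x) = (1/(2π)) √(4 − x²). With x = -1.091:
  4 − x² = 4 − (-1.091)² = 4 − 1.190281 = 2.809719.
  √(4 − x²) = 1.676222.
  1/(2π) = 0.159155.
  ρ_sc(-1.091) = 0.159155 · 1.676222 = 0.266779.

Rounded to 5 decimal places: ρ_sc(-1.091) ≈ 0.26678.


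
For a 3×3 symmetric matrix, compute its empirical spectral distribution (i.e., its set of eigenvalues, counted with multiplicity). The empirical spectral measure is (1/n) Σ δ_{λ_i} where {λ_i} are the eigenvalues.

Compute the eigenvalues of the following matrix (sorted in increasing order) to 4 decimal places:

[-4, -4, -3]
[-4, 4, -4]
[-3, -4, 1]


Since M is real symmetric, all three eigenvalues are real; they are the roots of det(λI − M) = λ³ − (tr M) λ² + s λ − det M, where s is the sum of the principal 2×2 minors.
tr M = -4 + 4 + 1 = 1.
s = ((-4)·4 − (-4)²) + ((-4)·1 − (-3)²) + (4·1 − (-4)²) = -32 + (-13) + (-12) = -57.
det M (expand along row 1) = (-4)·(-12) − (-4)·(-16) + (-3)·28 = -100.
Characteristic polynomial: λ³ − λ² − 57λ + 100 = 0.
Substitute λ = y + (tr M)/3 = y + 0.333333 to remove the quadratic term: y³ + p·y + q = 0 with p = s − (tr M)²/3 = -57.333333 and q = −2(tr M)³/27 + (tr M)·s/3 − det M = 80.925926.
Three real roots ⇒ use the trigonometric (Viète) form: r = 2√(−p/3) = 8.743251, φ = arccos(3q/(p·r)) = arccos(-0.484316) = 2.076377 rad.
y_k = r·cos(φ/3 − 2πk/3) for k = 0, 1, 2 gives y = 6.731351, 1.466509, -8.197861.
λ_k = y_k + 0.333333 gives λ = 7.0647, 1.7998, -7.8645 (check: the sum is 1.0000 = tr M).

Eigenvalues sorted in increasing order: [-7.8645, 1.7998, 7.0647].


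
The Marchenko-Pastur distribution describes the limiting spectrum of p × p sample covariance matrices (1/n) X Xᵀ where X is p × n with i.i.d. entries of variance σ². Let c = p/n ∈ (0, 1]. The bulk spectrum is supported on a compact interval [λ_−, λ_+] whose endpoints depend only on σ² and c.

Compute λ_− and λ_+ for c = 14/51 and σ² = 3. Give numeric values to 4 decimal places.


c = 14/51 = 0.274510; √c = 0.523937.
λ_− = σ² (1 − √c)² = 3 · (1 − 0.523937)² = 3 · (0.476063)² = 0.679908.
λ_+ = σ² (1 + √c)² = 3 · (1 + 0.523937)² = 3 · (1.523937)² = 6.967150.

Rounded to 4 decimal places: λ_− ≈ 0.6799, λ_+ ≈ 6.9672.


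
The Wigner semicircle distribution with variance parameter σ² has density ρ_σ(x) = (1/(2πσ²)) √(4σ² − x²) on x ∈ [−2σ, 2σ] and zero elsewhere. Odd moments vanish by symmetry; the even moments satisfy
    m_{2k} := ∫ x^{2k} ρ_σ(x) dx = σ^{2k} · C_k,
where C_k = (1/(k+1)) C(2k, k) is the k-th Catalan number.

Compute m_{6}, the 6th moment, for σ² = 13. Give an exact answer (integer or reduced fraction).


By the scaled semicircle moment identity, m_{2k} = σ^{2k} · C_k with k = 3.
C_3 = (1/(k+1)) · C(2k, k) = (1/4) · C(6, 3) = (1/4) · 20 = 5.
σ^{2k} = (σ²)^k = (13)^3 = 2197.

Therefore m_{6} = σ^{6} · C_3 = 2197 · 5 = 10985.


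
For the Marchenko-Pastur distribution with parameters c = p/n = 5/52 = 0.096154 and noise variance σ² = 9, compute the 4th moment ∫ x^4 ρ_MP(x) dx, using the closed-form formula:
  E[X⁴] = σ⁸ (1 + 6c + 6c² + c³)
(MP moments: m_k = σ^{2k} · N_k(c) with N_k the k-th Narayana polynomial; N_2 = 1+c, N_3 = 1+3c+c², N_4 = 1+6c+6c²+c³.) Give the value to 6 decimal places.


E[X⁴] = σ⁸ (1 + 6c + 6c² + c³) (fourth MP moment). With σ² = 9 (so σ⁸ = 6561) and c = 5/52 = 0.096154: E[X⁴] = 6561 · (1 + 6·0.096154 + 6·(0.096154)² + (0.096154)³) = 6561 · 1.633285.

So E[X^4] = 10715.985812.


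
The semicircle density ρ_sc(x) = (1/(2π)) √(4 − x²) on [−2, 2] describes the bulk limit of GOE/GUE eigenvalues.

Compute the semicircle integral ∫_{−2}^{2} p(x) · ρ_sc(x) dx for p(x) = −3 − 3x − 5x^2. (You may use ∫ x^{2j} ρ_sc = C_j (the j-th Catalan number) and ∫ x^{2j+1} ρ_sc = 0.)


Write p(x) = Σ a_i x^i, split into monomials and integrate each against ρ_sc separately.
Using ∫ x^{2j} ρ_sc = C_j = (1/(j+1)) C(2j, j) (Catalan numbers) and ∫ x^{2j+1} ρ_sc = 0 (odd monomials vanish by symmetry):
  i = 0 (even): a_0 · C_{0} = -3 · 1 = -3
  i = 1 (odd): ∫ x^1 ρ_sc = 0 (vanishes)
  i = 2 (even): a_2 · C_{1} = -5 · 1 = -5

Summing the contributions: ∫_{−2}^{2} p(x) ρ_sc(x) dx = (-3) + (-5) = -8.


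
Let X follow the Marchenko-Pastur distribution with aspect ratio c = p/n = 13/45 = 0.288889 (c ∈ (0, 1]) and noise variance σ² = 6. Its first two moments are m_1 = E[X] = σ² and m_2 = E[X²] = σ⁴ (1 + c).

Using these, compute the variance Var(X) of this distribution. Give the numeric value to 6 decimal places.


m_1 = E[X] = σ² = 6, so m_1² = 36.
m_2 = E[X²] = σ⁴ (1 + c) = 36 · (1 + 0.288889) = 36 · 1.288889 = 46.400000.
(Note m_2 − m_1² simplifies to c · σ⁴ = 0.288889 · 36.)

Var(X) = m_2 − m_1² = 46.400000 − 36 = 10.400000.


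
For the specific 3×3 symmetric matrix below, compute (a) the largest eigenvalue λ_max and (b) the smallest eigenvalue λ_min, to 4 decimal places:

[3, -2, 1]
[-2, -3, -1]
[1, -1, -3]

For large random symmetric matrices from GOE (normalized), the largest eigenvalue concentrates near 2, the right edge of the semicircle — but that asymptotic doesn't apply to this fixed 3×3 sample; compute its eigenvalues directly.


Since M is real symmetric, all three eigenvalues are real; they are the roots of det(λI − M) = λ³ − (tr M) λ² + s λ − det M, where s is the sum of the principal 2×2 minors.
tr M = 3 + (-3) + (-3) = -3.
s = (3·(-3) − (-2)²) + (3·(-3) − 1²) + ((-3)·(-3) − (-1)²) = -13 + (-10) + 8 = -15.
det M (expand along row 1) = 3·8 − (-2)·7 + 1·5 = 43.
Characteristic polynomial: λ³ + 3λ² − 15λ − 43 = 0.
Substitute λ = y + (tr M)/3 = y − 1.000000 to remove the quadratic term: y³ + p·y + q = 0 with p = s − (tr M)²/3 = -18.000000 and q = −2(tr M)³/27 + (tr M)·s/3 − det M = -26.000000.
Three real roots ⇒ use the trigonometric (Viète) form: r = 2√(−p/3) = 4.898979, φ = arccos(3q/(p·r)) = arccos(0.884538) = 0.485294 rad.
y_k = r·cos(φ/3 − 2πk/3) for k = 0, 1, 2 gives y = 4.835021, -1.734191, -3.100830.
λ_k = y_k − 1.000000 gives λ = 3.8350, -2.7342, -4.1008 (check: the sum is -3.0000 = tr M).

Hence λ_max = 3.8350 and λ_min = -4.1008.


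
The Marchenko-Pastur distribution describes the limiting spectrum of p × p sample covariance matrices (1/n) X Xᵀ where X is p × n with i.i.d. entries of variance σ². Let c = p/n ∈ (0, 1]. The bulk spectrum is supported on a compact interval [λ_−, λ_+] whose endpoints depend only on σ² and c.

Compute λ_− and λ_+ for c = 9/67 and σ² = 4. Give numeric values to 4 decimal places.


c = 9/67 = 0.134328; √c = 0.366508.
λ_− = σ² (1 − √c)² = 4 · (1 − 0.366508)² = 4 · (0.633492)² = 1.605247.
λ_+ = σ² (1 + √c)² = 4 · (1 + 0.366508)² = 4 · (1.366508)² = 7.469380.

Rounded to 4 decimal places: λ_− ≈ 1.6052, λ_+ ≈ 7.4694.


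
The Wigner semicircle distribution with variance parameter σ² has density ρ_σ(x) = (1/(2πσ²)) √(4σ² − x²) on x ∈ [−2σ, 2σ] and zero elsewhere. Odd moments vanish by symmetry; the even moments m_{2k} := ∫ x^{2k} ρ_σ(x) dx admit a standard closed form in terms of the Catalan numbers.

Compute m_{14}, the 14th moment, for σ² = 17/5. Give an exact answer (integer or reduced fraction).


By the scaled semicircle moment identity, m_{2k} = σ^{2k} · C_k with k = 7.
C_7 = (1/(k+1)) · C(2k, k) = (1/8) · C(14, 7) = (1/8) · 3432 = 429.
σ^{2k} = (σ²)^k = (17/5)^7 = 410338673/78125.

Therefore m_{14} = σ^{14} · C_7 = (410338673/78125) · 429 = 176035290717/78125.


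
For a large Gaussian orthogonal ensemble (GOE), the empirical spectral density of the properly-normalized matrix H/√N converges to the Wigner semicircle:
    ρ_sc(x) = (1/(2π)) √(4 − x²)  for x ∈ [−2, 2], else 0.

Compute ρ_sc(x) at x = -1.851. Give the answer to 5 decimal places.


ρ_sc(x) = (1/(2π)) √(4 − x²). With x = -1.851:
  4 − x² = 4 − (-1.851)² = 4 − 3.426201 = 0.573799.
  √(4 − x²) = 0.757495.
  1/(2π) = 0.159155.
  ρ_sc(-1.851) = 0.159155 · 0.757495 = 0.120559.

Rounded to 5 decimal places: ρ_sc(-1.851) ≈ 0.12056.


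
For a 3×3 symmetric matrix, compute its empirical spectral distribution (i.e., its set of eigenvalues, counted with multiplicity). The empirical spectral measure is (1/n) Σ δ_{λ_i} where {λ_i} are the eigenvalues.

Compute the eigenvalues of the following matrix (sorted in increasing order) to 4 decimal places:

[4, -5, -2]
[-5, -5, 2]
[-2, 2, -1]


Since M is real symmetric, all three eigenvalues are real; they are the roots of det(λI − M) = λ³ − (tr M) λ² + s λ − det M, where s is the sum of the principal 2×2 minors.
tr M = 4 + (-5) + (-1) = -2.
s = (4·(-5) − (-5)²) + (4·(-1) − (-2)²) + ((-5)·(-1) − 2²) = -45 + (-8) + 1 = -52.
det M (expand along row 1) = 4·1 − (-5)·9 + (-2)·(-20) = 89.
Characteristic polynomial: λ³ + 2λ² − 52λ − 89 = 0.
Substitute λ = y + (tr M)/3 = y − 0.666667 to remove the quadratic term: y³ + p·y + q = 0 with p = s − (tr M)²/3 = -53.333333 and q = −2(tr M)³/27 + (tr M)·s/3 − det M = -53.740741.
Three real roots ⇒ use the trigonometric (Viète) form: r = 2√(−p/3) = 8.432740, φ = arccos(3q/(p·r)) = arccos(0.358474) = 1.204164 rad.
y_k = r·cos(φ/3 − 2πk/3) for k = 0, 1, 2 gives y = 7.762503, -1.028009, -6.734494.
λ_k = y_k − 0.666667 gives λ = 7.0958, -1.6947, -7.4012 (check: the sum is -2.0000 = tr M).

Eigenvalues sorted in increasing order: [-7.4012, -1.6947, 7.0958].


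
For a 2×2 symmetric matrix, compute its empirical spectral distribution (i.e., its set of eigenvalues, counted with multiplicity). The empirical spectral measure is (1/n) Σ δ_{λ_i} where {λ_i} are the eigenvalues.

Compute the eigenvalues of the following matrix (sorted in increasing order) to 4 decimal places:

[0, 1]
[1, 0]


Since M is real symmetric, both eigenvalues are real; they are the roots of det(λI − M) = λ² − (tr M) λ + det M.
tr M = 0 + 0 = 0.
det M = 0·0 − 1² = 0 − 1 = -1.
Characteristic polynomial: λ² − 1 = 0.
Discriminant Δ = (tr M)² − 4·det M = 0 − (-4) = 4; √Δ = 2.000000.
λ = (tr M ± √Δ)/2 = (0 ± 2.000000)/2, giving (tr M − √Δ)/2 = -1.0000 and (tr M + √Δ)/2 = 1.0000.

Eigenvalues sorted in increasing order: [-1.0000, 1.0000].


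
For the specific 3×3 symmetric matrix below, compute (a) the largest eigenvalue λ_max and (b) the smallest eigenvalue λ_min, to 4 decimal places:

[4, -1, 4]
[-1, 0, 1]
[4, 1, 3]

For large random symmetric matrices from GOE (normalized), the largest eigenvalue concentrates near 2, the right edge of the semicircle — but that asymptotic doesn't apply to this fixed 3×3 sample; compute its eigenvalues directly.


Since M is real symmetric, all three eigenvalues are real; they are the roots of det(λI − M) = λ³ − (tr M) λ² + s λ − det M, where s is the sum of the principal 2×2 minors.
tr M = 4 + 0 + 3 = 7.
s = (4·0 − (-1)²) + (4·3 − 4²) + (0·3 − 1²) = -1 + (-4) + (-1) = -6.
det M (expand along row 1) = 4·(-1) − (-1)·(-7) + 4·(-1) = -15.
Characteristic polynomial: λ³ − 7λ² − 6λ + 15 = 0.
Substitute λ = y + (tr M)/3 = y + 2.333333 to remove the quadratic term: y³ + p·y + q = 0 with p = s − (tr M)²/3 = -22.333333 and q = −2(tr M)³/27 + (tr M)·s/3 − det M = -24.407407.
Three real roots ⇒ use the trigonometric (Viète) form: r = 2√(−p/3) = 5.456902, φ = arccos(3q/(p·r)) = arccos(0.600818) = 0.926272 rad.
y_k = r·cos(φ/3 − 2πk/3) for k = 0, 1, 2 gives y = 5.198856, -1.163371, -4.035485.
λ_k = y_k + 2.333333 gives λ = 7.5322, 1.1700, -1.7022 (check: the sum is 7.0000 = tr M).

Hence λ_max = 7.5322 and λ_min = -1.7022.


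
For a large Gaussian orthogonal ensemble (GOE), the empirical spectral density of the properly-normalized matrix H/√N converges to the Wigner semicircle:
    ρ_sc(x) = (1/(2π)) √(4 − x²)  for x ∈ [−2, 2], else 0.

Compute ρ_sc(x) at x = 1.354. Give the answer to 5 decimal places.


ρ_sc(x) = (1/(2π)) √(4 − x²). With x = 1.354:
  4 − x² = 4 − (1.354)² = 4 − 1.833316 = 2.166684.
  √(4 − x²) = 1.471966.
  1/(2π) = 0.159155.
  ρ_sc(1.354) = 0.159155 · 1.471966 = 0.234271.

Rounded to 5 decimal places: ρ_sc(1.354) ≈ 0.23427.


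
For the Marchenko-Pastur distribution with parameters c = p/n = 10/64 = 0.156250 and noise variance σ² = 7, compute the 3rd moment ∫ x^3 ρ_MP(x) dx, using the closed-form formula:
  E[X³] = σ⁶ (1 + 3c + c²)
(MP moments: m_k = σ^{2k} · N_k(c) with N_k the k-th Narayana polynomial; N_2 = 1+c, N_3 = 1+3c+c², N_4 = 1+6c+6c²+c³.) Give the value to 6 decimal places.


E[X³] = σ⁶ (1 + 3c + c²) (third MP moment). With σ² = 7 (so σ⁶ = 343) and c = 10/64 = 0.156250: E[X³] = 343 · (1 + 3·0.156250 + (0.156250)²) = 343 · 1.493164.

So E[X^3] = 512.155273.


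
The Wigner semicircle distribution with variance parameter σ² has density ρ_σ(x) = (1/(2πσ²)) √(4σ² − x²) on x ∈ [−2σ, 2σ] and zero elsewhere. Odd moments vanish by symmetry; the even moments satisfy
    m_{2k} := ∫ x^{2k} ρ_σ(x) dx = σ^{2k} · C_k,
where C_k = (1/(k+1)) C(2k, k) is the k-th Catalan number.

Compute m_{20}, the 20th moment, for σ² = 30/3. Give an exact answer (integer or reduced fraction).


By the scaled semicircle moment identity, m_{2k} = σ^{2k} · C_k with k = 10.
C_10 = (1/(k+1)) · C(2k, k) = (1/11) · C(20, 10) = (1/11) · 184756 = 16796.
σ^{2k} = (σ²)^k = (30/3)^10 = 10000000000.

Therefore m_{20} = σ^{20} · C_10 = 10000000000 · 16796 = 167960000000000.


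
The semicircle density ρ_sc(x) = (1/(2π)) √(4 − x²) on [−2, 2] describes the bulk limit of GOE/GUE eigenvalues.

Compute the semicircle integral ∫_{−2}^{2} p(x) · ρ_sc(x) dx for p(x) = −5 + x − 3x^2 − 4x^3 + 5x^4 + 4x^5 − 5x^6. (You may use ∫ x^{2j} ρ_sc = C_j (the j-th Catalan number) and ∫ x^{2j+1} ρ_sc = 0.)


Write p(x) = Σ a_i x^i, split into monomials and integrate each against ρ_sc separately.
Using ∫ x^{2j} ρ_sc = C_j = (1/(j+1)) C(2j, j) (Catalan numbers) and ∫ x^{2j+1} ρ_sc = 0 (odd monomials vanish by symmetry):
  i = 0 (even): a_0 · C_{0} = -5 · 1 = -5
  i = 1 (odd): ∫ x^1 ρ_sc = 0 (vanishes)
  i = 2 (even): a_2 · C_{1} = -3 · 1 = -3
  i = 3 (odd): ∫ x^3 ρ_sc = 0 (vanishes)
  i = 4 (even): a_4 · C_{2} = 5 · 2 = 10
  i = 5 (odd): ∫ x^5 ρ_sc = 0 (vanishes)
  i = 6 (even): a_6 · C_{3} = -5 · 5 = -25

Summing the contributions: ∫_{−2}^{2} p(x) ρ_sc(x) dx = (-5) + (-3) + 10 + (-25) = -23.


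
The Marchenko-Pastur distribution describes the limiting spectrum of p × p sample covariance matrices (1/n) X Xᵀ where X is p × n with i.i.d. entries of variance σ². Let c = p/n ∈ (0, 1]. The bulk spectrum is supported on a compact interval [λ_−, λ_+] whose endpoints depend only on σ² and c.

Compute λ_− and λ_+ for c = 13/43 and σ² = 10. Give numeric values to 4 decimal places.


c = 13/43 = 0.302326; √c = 0.549841.
λ_− = σ² (1 − √c)² = 10 · (1 − 0.549841)² = 10 · (0.450159)² = 2.026428.
λ_+ = σ² (1 + √c)² = 10 · (1 + 0.549841)² = 10 · (1.549841)² = 24.020084.

Rounded to 4 decimal places: λ_− ≈ 2.0264, λ_+ ≈ 24.0201.


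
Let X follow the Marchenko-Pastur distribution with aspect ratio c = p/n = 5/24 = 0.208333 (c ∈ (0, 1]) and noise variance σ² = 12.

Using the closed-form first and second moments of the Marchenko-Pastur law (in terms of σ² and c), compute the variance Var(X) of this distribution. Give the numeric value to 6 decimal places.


Recall the MP moments m_1 = E[X] = σ² and m_2 = E[X²] = σ⁴ (1 + c).
m_1 = E[X] = σ² = 12, so m_1² = 144.
m_2 = E[X²] = σ⁴ (1 + c) = 144 · (1 + 0.208333) = 144 · 1.208333 = 174.000000.
(Note m_2 − m_1² simplifies to c · σ⁴ = 0.208333 · 144.)

Var(X) = m_2 − m_1² = 174.000000 − 144 = 30.000000.


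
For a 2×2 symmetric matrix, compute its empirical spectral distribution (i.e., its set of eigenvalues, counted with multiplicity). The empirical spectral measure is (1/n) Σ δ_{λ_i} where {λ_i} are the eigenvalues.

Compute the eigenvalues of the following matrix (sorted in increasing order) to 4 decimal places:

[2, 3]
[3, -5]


Since M is real symmetric, both eigenvalues are real; they are the roots of det(λI − M) = λ² − (tr M) λ + det M.
tr M = 2 + (-5) = -3.
det M = 2·(-5) − 3² = -10 − 9 = -19.
Characteristic polynomial: λ² + 3λ − 19 = 0.
Discriminant Δ = (tr M)² − 4·det M = 9 − (-76) = 85; √Δ = 9.219544.
λ = (tr M ± √Δ)/2 = (-3 ± 9.219544)/2, giving (tr M − √Δ)/2 = -6.1098 and (tr M + √Δ)/2 = 3.1098.

Eigenvalues sorted in increasing order: [-6.1098, 3.1098].


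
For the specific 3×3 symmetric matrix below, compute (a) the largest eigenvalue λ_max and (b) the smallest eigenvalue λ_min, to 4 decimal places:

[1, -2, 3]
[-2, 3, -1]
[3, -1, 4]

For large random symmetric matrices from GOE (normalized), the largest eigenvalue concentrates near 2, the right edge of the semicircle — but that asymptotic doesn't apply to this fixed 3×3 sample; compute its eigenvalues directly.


Since M is real symmetric, all three eigenvalues are real; they are the roots of det(λI − M) = λ³ − (tr M) λ² + s λ − det M, where s is the sum of the principal 2×2 minors.
tr M = 1 + 3 + 4 = 8.
s = (1·3 − (-2)²) + (1·4 − 3²) + (3·4 − (-1)²) = -1 + (-5) + 11 = 5.
det M (expand along row 1) = 1·11 − (-2)·(-5) + 3·(-7) = -20.
Characteristic polynomial: λ³ − 8λ² + 5λ + 20 = 0.
Substitute λ = y + (tr M)/3 = y + 2.666667 to remove the quadratic term: y³ + p·y + q = 0 with p = s − (tr M)²/3 = -16.333333 and q = −2(tr M)³/27 + (tr M)·s/3 − det M = -4.592593.
Three real roots ⇒ use the trigonometric (Viète) form: r = 2√(−p/3) = 4.666667, φ = arccos(3q/(p·r)) = arccos(0.180758) = 1.389039 rad.
y_k = r·cos(φ/3 − 2πk/3) for k = 0, 1, 2 gives y = 4.175317, -0.282560, -3.892757.
λ_k = y_k + 2.666667 gives λ = 6.8420, 2.3841, -1.2261 (check: the sum is 8.0000 = tr M).

Hence λ_max = 6.8420 and λ_min = -1.2261.
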